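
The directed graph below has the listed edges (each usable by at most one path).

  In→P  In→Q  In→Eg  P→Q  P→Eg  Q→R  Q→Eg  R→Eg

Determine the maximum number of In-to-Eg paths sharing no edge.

Assign every edge capacity 1; by Menger, the answer equals the max flow.
Path In→Eg (+1); total 1.
Path In→P→Eg (+1); total 2.
Path In→Q→Eg (+1); total 3.
No residual In→Eg path; max flow = 3.
Certifying cut of size 3: {In→Eg, In→P, In→Q}.

3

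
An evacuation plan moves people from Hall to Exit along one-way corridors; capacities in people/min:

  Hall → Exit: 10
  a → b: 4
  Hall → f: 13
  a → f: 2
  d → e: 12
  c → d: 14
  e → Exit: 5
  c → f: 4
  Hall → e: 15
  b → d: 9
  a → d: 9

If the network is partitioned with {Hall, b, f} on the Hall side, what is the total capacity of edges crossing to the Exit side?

34

Edges leaving {Hall, b, f}: Hall→e (15), Hall→Exit (10), b→d (9).
Cut capacity = 15 + 10 + 9 = 34.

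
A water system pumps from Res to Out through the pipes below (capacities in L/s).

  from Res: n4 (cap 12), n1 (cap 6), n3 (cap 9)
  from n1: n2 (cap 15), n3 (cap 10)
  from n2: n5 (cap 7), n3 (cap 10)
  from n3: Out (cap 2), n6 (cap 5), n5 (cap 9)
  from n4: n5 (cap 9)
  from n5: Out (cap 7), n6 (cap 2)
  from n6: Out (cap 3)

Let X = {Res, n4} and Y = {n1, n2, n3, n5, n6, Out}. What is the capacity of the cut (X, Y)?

24

Edges leaving {Res, n4}: Res→n1 (6), Res→n3 (9), n4→n5 (9).
Cut capacity = 6 + 9 + 9 = 24.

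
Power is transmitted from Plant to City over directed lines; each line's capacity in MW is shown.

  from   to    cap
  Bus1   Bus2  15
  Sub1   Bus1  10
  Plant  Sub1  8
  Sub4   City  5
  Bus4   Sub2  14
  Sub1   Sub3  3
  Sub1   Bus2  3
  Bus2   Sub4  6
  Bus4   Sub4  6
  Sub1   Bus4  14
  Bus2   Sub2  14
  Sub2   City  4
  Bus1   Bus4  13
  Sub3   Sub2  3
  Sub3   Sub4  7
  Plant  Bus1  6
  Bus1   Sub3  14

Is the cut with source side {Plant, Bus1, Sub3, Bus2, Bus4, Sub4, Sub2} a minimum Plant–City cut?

Given cut capacity: 8 + 5 + 4 = 17.
Augment Plant→Bus1→Sub3→Sub4→City: bottleneck 5, flow now 5.
Augment Plant→Bus1→Sub3→Sub2→City: bottleneck 1, flow now 6.
Augment Plant→Sub1→Sub3→Sub2→City: bottleneck 2, flow now 8.
Augment Plant→Sub1→Bus2→Sub2→City: bottleneck 1, flow now 9.
No augmenting path remains; maximum flow = 9.
In the residual graph, reachable from Plant: {Plant, Bus1, Sub1, Sub3, Bus2, Bus4, Sub4, Sub2}.
Min-cut edges: Sub4→City (5), Sub2→City (4); capacity 5 + 4 = 9.
Cut capacity 17 exceeds the max flow 9, so it is not minimum.

No — its capacity is 17, but the minimum cut has capacity 9.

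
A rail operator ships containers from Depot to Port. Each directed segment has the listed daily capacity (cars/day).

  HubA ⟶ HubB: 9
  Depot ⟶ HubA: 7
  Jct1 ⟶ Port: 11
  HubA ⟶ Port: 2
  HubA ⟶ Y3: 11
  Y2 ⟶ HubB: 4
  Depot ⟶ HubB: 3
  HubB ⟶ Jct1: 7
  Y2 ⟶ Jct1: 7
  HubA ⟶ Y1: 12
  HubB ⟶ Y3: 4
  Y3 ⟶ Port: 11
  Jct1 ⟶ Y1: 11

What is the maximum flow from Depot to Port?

Augment Depot→HubA→Port: bottleneck 2, flow now 2.
Augment Depot→HubA→Y3→Port: bottleneck 5, flow now 7.
Augment Depot→HubB→Jct1→Port: bottleneck 3, flow now 10.
No augmenting path remains; maximum flow = 10.
In the residual graph, reachable from Depot: {Depot}.
Min-cut edges: Depot→HubA (7), Depot→HubB (3); capacity 7 + 3 = 10.
This cut is saturated, so no flow can exceed 10.

10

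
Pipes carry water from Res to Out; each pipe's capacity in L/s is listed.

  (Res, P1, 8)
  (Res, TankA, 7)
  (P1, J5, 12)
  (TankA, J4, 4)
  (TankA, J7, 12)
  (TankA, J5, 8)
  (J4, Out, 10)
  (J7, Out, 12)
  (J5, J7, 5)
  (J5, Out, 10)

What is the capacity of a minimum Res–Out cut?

15

Augment Res→P1→J5→Out: bottleneck 8, flow now 8.
Augment Res→TankA→J4→Out: bottleneck 4, flow now 12.
Augment Res→TankA→J7→Out: bottleneck 3, flow now 15.
No augmenting path remains; maximum flow = 15.
By max-flow min-cut, the minimum cut capacity equals the max flow.
In the residual graph, reachable from Res: {Res}.
Min-cut edges: Res→P1 (8), Res→TankA (7); capacity 8 + 7 = 15.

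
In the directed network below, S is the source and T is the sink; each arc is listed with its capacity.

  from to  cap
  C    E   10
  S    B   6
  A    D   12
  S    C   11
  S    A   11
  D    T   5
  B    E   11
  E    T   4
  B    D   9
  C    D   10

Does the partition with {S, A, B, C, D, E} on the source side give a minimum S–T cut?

Yes — it is a minimum cut (capacity 9).

Given cut capacity: 5 + 4 = 9.
Augment S→A→D→T: bottleneck 5, flow now 5.
Augment S→B→E→T: bottleneck 4, flow now 9.
No augmenting path remains; maximum flow = 9.
Cut capacity 9 equals the max flow, so it is a minimum cut.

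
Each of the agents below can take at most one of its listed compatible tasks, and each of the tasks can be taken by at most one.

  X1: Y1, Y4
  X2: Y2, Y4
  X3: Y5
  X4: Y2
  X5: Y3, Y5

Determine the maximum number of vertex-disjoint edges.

5

Unit-capacity flow: source→left, listed edges, right→sink; max matching = max flow.
Augmenting path X1→Y1 (+1); matched 1.
Augmenting path X2→Y2 (+1); matched 2.
Augmenting path X3→Y5 (+1); matched 3.
Augmenting path X5→Y3 (+1); matched 4.
Augmenting path X4→Y2→X2→Y4 (+1); matched 5.
No augmenting path remains; maximum matching = 5.
König certificate: {X1, X2, X3, X4, X5} is a vertex cover of size 5 (every listed pair touches it), so no matching can be larger.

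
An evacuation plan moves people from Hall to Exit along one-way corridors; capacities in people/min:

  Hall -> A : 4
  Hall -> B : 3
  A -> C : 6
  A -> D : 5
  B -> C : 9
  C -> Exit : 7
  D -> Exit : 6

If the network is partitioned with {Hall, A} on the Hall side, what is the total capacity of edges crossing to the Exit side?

Edges leaving {Hall, A}: Hall→B (3), A→C (6), A→D (5).
Cut capacity = 3 + 6 + 5 = 14.

14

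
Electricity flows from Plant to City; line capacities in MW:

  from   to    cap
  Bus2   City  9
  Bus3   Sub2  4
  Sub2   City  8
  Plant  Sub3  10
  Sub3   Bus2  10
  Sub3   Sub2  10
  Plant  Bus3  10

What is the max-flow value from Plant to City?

14

Augment Plant→Sub3→Bus2→City: bottleneck 9, flow now 9.
Augment Plant→Sub3→Sub2→City: bottleneck 1, flow now 10.
Augment Plant→Bus3→Sub2→City: bottleneck 4, flow now 14.
No augmenting path remains; maximum flow = 14.
In the residual graph, reachable from Plant: {Plant, Bus3}.
Min-cut edges: Plant→Sub3 (10), Bus3→Sub2 (4); capacity 10 + 4 = 14.
This cut is saturated, so no flow can exceed 14.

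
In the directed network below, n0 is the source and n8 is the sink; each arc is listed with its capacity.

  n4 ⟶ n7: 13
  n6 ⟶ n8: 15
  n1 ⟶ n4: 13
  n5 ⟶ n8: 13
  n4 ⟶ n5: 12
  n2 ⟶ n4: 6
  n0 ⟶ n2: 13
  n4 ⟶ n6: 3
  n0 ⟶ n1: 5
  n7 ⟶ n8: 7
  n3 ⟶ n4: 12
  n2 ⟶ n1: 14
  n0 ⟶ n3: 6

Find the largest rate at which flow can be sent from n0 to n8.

Augment n0→n1→n4→n5→n8: bottleneck 5, flow now 5.
Augment n0→n2→n4→n5→n8: bottleneck 6, flow now 11.
Augment n0→n3→n4→n5→n8: bottleneck 1, flow now 12.
Augment n0→n3→n4→n6→n8: bottleneck 3, flow now 15.
Augment n0→n3→n4→n7→n8: bottleneck 2, flow now 17.
Augment n0→n2→n1→n4→n7→n8: bottleneck 5, flow now 22.
No augmenting path remains; maximum flow = 22.
In the residual graph, reachable from n0: {n0, n1, n2, n3, n4, n7}.
Min-cut edges: n4→n5 (12), n4→n6 (3), n7→n8 (7); capacity 12 + 3 + 7 = 22.
This cut is saturated, so no flow can exceed 22.

22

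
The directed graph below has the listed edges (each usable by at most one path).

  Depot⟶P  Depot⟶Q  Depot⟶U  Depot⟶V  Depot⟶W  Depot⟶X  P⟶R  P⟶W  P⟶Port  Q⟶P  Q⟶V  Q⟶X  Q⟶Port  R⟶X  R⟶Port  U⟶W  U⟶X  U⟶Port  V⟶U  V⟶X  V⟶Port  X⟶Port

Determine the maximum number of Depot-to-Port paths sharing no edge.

5

Assign every edge capacity 1; by Menger, the answer equals the max flow.
Path Depot→P→Port (+1); total 1.
Path Depot→Q→Port (+1); total 2.
Path Depot→U→Port (+1); total 3.
Path Depot→V→Port (+1); total 4.
Path Depot→X→Port (+1); total 5.
No residual Depot→Port path; max flow = 5.
Certifying cut of size 5: {Depot→P, Depot→Q, Depot→U, Depot→V, Depot→X}.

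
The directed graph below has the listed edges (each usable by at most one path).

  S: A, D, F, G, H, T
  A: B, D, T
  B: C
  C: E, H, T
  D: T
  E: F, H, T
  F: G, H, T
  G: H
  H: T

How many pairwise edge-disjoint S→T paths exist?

Assign every edge capacity 1; by Menger, the answer equals the max flow.
Path S→T (+1); total 1.
Path S→A→T (+1); total 2.
Path S→D→T (+1); total 3.
Path S→F→T (+1); total 4.
Path S→H→T (+1); total 5.
No residual S→T path; max flow = 5.
Certifying cut of size 5: {H→T, S→A, S→D, S→F, S→T}.

5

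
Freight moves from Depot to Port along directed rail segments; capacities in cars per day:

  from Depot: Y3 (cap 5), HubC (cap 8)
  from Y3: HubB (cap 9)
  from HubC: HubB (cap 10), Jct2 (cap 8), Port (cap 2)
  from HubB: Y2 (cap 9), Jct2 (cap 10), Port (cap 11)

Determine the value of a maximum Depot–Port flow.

13

Augment Depot→HubC→Port: bottleneck 2, flow now 2.
Augment Depot→Y3→HubB→Port: bottleneck 5, flow now 7.
Augment Depot→HubC→HubB→Port: bottleneck 6, flow now 13.
No augmenting path remains; maximum flow = 13.
In the residual graph, reachable from Depot: {Depot}.
Min-cut edges: Depot→Y3 (5), Depot→HubC (8); capacity 5 + 8 = 13.
This cut is saturated, so no flow can exceed 13.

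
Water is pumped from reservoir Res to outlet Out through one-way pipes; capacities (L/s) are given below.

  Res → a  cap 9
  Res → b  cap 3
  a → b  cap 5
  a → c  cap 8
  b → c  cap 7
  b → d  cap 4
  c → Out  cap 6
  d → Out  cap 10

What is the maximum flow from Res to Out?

Augment Res→a→c→Out: bottleneck 6, flow now 6.
Augment Res→b→d→Out: bottleneck 3, flow now 9.
Augment Res→a→b→d→Out: bottleneck 1, flow now 10.
No augmenting path remains; maximum flow = 10.
In the residual graph, reachable from Res: {Res, a, b, c}.
Min-cut edges: b→d (4), c→Out (6); capacity 4 + 6 = 10.
This cut is saturated, so no flow can exceed 10.

10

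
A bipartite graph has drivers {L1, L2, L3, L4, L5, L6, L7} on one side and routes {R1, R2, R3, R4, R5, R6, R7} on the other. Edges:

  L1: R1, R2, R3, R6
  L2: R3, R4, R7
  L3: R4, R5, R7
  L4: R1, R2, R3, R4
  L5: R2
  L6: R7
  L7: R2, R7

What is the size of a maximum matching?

Unit-capacity flow: source→left, listed edges, right→sink; max matching = max flow.
Augmenting path L1→R1 (+1); matched 1.
Augmenting path L2→R3 (+1); matched 2.
Augmenting path L3→R4 (+1); matched 3.
Augmenting path L4→R2 (+1); matched 4.
Augmenting path L6→R7 (+1); matched 5.
Augmenting path L5→R2→L4→R1→L1→R6 (+1); matched 6.
No augmenting path remains; maximum matching = 6.
König certificate: {L1, L2, L3, L4, R2, R7} is a vertex cover of size 6 (every listed pair touches it), so no matching can be larger.

6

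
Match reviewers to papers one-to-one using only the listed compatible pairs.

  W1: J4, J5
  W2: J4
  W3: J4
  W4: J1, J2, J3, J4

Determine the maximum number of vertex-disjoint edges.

3

Unit-capacity flow: source→left, listed edges, right→sink; max matching = max flow.
Augmenting path W1→J4 (+1); matched 1.
Augmenting path W4→J1 (+1); matched 2.
Augmenting path W2→J4→W1→J5 (+1); matched 3.
No augmenting path remains; maximum matching = 3.
König certificate: {W1, W4, J4} is a vertex cover of size 3 (every listed pair touches it), so no matching can be larger.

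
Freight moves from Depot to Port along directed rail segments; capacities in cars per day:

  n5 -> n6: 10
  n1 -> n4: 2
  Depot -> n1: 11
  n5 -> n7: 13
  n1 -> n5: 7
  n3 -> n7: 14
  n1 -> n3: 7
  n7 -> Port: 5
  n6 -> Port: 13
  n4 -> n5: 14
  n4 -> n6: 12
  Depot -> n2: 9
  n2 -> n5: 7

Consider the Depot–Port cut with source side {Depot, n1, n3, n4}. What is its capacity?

56

Edges leaving {Depot, n1, n3, n4}: Depot→n2 (9), n1→n5 (7), n3→n7 (14), n4→n5 (14), n4→n6 (12).
Cut capacity = 9 + 7 + 14 + 14 + 12 = 56.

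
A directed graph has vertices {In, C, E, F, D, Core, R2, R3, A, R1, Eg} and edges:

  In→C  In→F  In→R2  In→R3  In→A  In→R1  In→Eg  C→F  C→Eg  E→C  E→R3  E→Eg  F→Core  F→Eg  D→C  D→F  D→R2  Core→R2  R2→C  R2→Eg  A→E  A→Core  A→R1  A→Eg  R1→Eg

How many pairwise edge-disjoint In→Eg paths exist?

Assign every edge capacity 1; by Menger, the answer equals the max flow.
Path In→Eg (+1); total 1.
Path In→C→Eg (+1); total 2.
Path In→F→Eg (+1); total 3.
Path In→R2→Eg (+1); total 4.
Path In→A→Eg (+1); total 5.
Path In→R1→Eg (+1); total 6.
No residual In→Eg path; max flow = 6.
Certifying cut of size 6: {In→A, In→C, In→Eg, In→F, In→R1, In→R2}.

6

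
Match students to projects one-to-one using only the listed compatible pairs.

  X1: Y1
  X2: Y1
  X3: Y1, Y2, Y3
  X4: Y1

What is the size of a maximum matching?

Unit-capacity flow: source→left, listed edges, right→sink; max matching = max flow.
Augmenting path X1→Y1 (+1); matched 1.
Augmenting path X3→Y2 (+1); matched 2.
No augmenting path remains; maximum matching = 2.
König certificate: {X3, Y1} is a vertex cover of size 2 (every listed pair touches it), so no matching can be larger.

2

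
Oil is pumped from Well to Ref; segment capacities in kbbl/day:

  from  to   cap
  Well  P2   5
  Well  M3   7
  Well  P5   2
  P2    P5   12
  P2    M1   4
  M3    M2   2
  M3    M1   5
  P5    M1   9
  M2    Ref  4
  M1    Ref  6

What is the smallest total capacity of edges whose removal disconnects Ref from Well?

8

Augment Well→P2→M1→Ref: bottleneck 4, flow now 4.
Augment Well→M3→M2→Ref: bottleneck 2, flow now 6.
Augment Well→M3→M1→Ref: bottleneck 2, flow now 8.
No augmenting path remains; maximum flow = 8.
By max-flow min-cut, the minimum cut capacity equals the max flow.
In the residual graph, reachable from Well: {Well, P2, M3, P5, M1}.
Min-cut edges: M3→M2 (2), M1→Ref (6); capacity 2 + 6 = 8.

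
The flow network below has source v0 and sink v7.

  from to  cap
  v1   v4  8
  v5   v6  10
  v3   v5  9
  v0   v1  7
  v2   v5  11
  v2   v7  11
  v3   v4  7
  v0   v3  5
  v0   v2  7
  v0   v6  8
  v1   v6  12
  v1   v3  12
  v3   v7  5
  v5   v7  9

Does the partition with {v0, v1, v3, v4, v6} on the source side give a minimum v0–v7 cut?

Given cut capacity: 7 + 9 + 5 = 21.
Augment v0→v2→v7: bottleneck 7, flow now 7.
Augment v0→v3→v7: bottleneck 5, flow now 12.
Augment v0→v1→v3→v5→v7: bottleneck 7, flow now 19.
No augmenting path remains; maximum flow = 19.
In the residual graph, reachable from v0: {v0, v6}.
Min-cut edges: v0→v1 (7), v0→v2 (7), v0→v3 (5); capacity 7 + 7 + 5 = 19.
Cut capacity 21 exceeds the max flow 19, so it is not minimum.

No — its capacity is 21, but the minimum cut has capacity 19.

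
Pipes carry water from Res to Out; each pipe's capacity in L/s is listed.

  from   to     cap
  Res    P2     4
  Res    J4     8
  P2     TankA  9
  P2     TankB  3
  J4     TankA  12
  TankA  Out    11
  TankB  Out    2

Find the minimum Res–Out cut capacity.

12

Augment Res→P2→TankA→Out: bottleneck 4, flow now 4.
Augment Res→J4→TankA→Out: bottleneck 7, flow now 11.
Augment Res→J4→TankA→P2→TankB→Out: bottleneck 1, flow now 12. (uses reverse residual edge)
No augmenting path remains; maximum flow = 12.
By max-flow min-cut, the minimum cut capacity equals the max flow.
In the residual graph, reachable from Res: {Res}.
Min-cut edges: Res→P2 (4), Res→J4 (8); capacity 4 + 8 = 12.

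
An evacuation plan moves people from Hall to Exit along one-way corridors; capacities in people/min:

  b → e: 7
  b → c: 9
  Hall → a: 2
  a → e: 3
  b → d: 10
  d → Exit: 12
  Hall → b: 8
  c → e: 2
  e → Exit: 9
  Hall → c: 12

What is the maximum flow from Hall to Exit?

Augment Hall→a→e→Exit: bottleneck 2, flow now 2.
Augment Hall→b→d→Exit: bottleneck 8, flow now 10.
Augment Hall→c→e→Exit: bottleneck 2, flow now 12.
No augmenting path remains; maximum flow = 12.
In the residual graph, reachable from Hall: {Hall, c}.
Min-cut edges: Hall→a (2), Hall→b (8), c→e (2); capacity 2 + 8 + 2 = 12.
This cut is saturated, so no flow can exceed 12.

12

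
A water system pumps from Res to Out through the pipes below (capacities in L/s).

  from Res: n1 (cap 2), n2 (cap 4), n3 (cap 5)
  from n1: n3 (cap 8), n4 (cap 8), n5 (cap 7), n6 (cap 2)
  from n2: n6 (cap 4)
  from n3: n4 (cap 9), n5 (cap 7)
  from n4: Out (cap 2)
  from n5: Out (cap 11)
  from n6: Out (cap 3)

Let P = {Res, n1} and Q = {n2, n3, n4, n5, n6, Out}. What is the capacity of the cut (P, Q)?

34

Edges leaving {Res, n1}: Res→n2 (4), Res→n3 (5), n1→n3 (8), n1→n4 (8), n1→n5 (7), n1→n6 (2).
Cut capacity = 4 + 5 + 8 + 8 + 7 + 2 = 34.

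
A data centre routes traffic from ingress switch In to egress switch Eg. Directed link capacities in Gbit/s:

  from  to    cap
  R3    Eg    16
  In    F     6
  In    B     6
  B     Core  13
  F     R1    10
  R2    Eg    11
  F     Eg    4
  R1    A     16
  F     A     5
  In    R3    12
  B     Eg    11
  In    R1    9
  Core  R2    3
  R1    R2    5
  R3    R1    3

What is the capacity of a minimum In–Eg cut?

27

Augment In→B→Eg: bottleneck 6, flow now 6.
Augment In→R3→Eg: bottleneck 12, flow now 18.
Augment In→F→Eg: bottleneck 4, flow now 22.
Augment In→R1→R2→Eg: bottleneck 5, flow now 27.
No augmenting path remains; maximum flow = 27.
By max-flow min-cut, the minimum cut capacity equals the max flow.
In the residual graph, reachable from In: {In, F, R1, A}.
Min-cut edges: In→B (6), In→R3 (12), F→Eg (4), R1→R2 (5); capacity 6 + 12 + 4 + 5 = 27.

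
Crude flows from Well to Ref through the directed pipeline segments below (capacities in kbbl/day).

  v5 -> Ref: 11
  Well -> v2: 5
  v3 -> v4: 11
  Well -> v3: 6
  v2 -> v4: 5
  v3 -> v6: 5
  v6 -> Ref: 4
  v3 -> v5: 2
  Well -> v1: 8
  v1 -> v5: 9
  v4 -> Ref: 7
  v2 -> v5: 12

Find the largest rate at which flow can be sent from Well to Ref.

Augment Well→v1→v5→Ref: bottleneck 8, flow now 8.
Augment Well→v2→v4→Ref: bottleneck 5, flow now 13.
Augment Well→v3→v4→Ref: bottleneck 2, flow now 15.
Augment Well→v3→v5→Ref: bottleneck 2, flow now 17.
Augment Well→v3→v6→Ref: bottleneck 2, flow now 19.
No augmenting path remains; maximum flow = 19.
In the residual graph, reachable from Well: {Well}.
Min-cut edges: Well→v1 (8), Well→v2 (5), Well→v3 (6); capacity 8 + 5 + 6 = 19.
This cut is saturated, so no flow can exceed 19.

19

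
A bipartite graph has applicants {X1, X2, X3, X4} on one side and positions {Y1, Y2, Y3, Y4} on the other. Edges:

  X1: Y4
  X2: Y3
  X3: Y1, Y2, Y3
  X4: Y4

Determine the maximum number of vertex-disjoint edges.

Unit-capacity flow: source→left, listed edges, right→sink; max matching = max flow.
Augmenting path X1→Y4 (+1); matched 1.
Augmenting path X2→Y3 (+1); matched 2.
Augmenting path X3→Y1 (+1); matched 3.
No augmenting path remains; maximum matching = 3.
König certificate: {X2, X3, Y4} is a vertex cover of size 3 (every listed pair touches it), so no matching can be larger.

3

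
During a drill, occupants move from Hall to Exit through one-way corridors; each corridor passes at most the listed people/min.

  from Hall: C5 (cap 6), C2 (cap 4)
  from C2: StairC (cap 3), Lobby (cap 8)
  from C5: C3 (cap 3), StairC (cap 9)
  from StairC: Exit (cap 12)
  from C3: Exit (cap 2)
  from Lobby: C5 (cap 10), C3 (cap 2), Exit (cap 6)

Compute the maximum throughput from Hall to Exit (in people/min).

10

Augment Hall→C2→StairC→Exit: bottleneck 3, flow now 3.
Augment Hall→C2→Lobby→Exit: bottleneck 1, flow now 4.
Augment Hall→C5→StairC→Exit: bottleneck 6, flow now 10.
No augmenting path remains; maximum flow = 10.
In the residual graph, reachable from Hall: {Hall}.
Min-cut edges: Hall→C2 (4), Hall→C5 (6); capacity 4 + 6 = 10.
This cut is saturated, so no flow can exceed 10.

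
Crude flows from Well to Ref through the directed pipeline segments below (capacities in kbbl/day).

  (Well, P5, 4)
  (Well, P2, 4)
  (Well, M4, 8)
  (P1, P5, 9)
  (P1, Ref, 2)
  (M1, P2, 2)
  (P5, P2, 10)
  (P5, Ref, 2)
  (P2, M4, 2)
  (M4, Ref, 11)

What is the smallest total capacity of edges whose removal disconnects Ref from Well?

Augment Well→P5→Ref: bottleneck 2, flow now 2.
Augment Well→M4→Ref: bottleneck 8, flow now 10.
Augment Well→P2→M4→Ref: bottleneck 2, flow now 12.
No augmenting path remains; maximum flow = 12.
By max-flow min-cut, the minimum cut capacity equals the max flow.
In the residual graph, reachable from Well: {Well, P5, P2}.
Min-cut edges: Well→M4 (8), P5→Ref (2), P2→M4 (2); capacity 8 + 2 + 2 = 12.

12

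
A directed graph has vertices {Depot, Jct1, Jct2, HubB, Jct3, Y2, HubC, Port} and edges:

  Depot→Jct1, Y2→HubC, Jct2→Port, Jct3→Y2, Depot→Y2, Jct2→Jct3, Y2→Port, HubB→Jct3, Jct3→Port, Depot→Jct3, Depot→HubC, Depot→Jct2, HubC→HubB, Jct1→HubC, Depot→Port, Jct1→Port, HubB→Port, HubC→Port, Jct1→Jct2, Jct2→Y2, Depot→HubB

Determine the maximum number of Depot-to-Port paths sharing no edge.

Assign every edge capacity 1; by Menger, the answer equals the max flow.
Path Depot→Port (+1); total 1.
Path Depot→Jct1→Port (+1); total 2.
Path Depot→Jct2→Port (+1); total 3.
Path Depot→HubB→Port (+1); total 4.
Path Depot→Jct3→Port (+1); total 5.
Path Depot→Y2→Port (+1); total 6.
Path Depot→HubC→Port (+1); total 7.
No residual Depot→Port path; max flow = 7.
Certifying cut of size 7: {Depot→HubB, Depot→HubC, Depot→Jct1, Depot→Jct2, Depot→Jct3, Depot→Port, Depot→Y2}.

7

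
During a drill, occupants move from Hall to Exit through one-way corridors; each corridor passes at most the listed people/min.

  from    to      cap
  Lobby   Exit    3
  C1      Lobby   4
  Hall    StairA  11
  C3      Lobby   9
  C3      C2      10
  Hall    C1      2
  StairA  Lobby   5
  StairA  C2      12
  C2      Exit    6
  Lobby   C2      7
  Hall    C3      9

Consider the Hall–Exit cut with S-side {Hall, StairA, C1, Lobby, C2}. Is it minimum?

No — its capacity is 18, but the minimum cut has capacity 9.

Given cut capacity: 9 + 3 + 6 = 18.
Augment Hall→StairA→Lobby→Exit: bottleneck 3, flow now 3.
Augment Hall→StairA→C2→Exit: bottleneck 6, flow now 9.
No augmenting path remains; maximum flow = 9.
In the residual graph, reachable from Hall: {Hall, StairA, C3, C1, Lobby, C2}.
Min-cut edges: Lobby→Exit (3), C2→Exit (6); capacity 3 + 6 = 9.
Cut capacity 18 exceeds the max flow 9, so it is not minimum.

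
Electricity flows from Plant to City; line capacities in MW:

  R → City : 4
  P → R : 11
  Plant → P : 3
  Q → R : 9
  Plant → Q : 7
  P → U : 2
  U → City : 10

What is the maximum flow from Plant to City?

6

Augment Plant→P→R→City: bottleneck 3, flow now 3.
Augment Plant→Q→R→City: bottleneck 1, flow now 4.
Augment Plant→Q→R→P→U→City: bottleneck 2, flow now 6. (uses reverse residual edge)
No augmenting path remains; maximum flow = 6.
In the residual graph, reachable from Plant: {Plant, P, Q, R}.
Min-cut edges: P→U (2), R→City (4); capacity 2 + 4 = 6.
This cut is saturated, so no flow can exceed 6.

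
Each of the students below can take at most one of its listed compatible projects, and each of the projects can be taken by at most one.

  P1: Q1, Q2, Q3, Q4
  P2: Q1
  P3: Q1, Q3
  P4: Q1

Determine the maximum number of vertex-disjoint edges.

3

Unit-capacity flow: source→left, listed edges, right→sink; max matching = max flow.
Augmenting path P1→Q1 (+1); matched 1.
Augmenting path P3→Q3 (+1); matched 2.
Augmenting path P2→Q1→P1→Q2 (+1); matched 3.
No augmenting path remains; maximum matching = 3.
König certificate: {P1, P3, Q1} is a vertex cover of size 3 (every listed pair touches it), so no matching can be larger.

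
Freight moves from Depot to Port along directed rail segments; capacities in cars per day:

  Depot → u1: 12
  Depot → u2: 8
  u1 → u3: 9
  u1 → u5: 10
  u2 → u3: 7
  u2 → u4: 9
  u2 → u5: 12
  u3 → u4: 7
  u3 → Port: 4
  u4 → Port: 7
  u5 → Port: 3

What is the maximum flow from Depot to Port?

14

Augment Depot→u1→u3→Port: bottleneck 4, flow now 4.
Augment Depot→u1→u5→Port: bottleneck 3, flow now 7.
Augment Depot→u2→u4→Port: bottleneck 7, flow now 14.
No augmenting path remains; maximum flow = 14.
In the residual graph, reachable from Depot: {Depot, u1, u2, u3, u4, u5}.
Min-cut edges: u3→Port (4), u4→Port (7), u5→Port (3); capacity 4 + 7 + 3 = 14.
This cut is saturated, so no flow can exceed 14.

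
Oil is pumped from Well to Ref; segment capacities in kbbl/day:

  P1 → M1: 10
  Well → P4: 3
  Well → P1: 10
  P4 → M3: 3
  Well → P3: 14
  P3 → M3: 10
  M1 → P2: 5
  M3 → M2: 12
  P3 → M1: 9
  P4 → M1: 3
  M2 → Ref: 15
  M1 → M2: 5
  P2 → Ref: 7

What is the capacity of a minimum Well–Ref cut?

Augment Well→P4→M1→M2→Ref: bottleneck 3, flow now 3.
Augment Well→P3→M1→M2→Ref: bottleneck 2, flow now 5.
Augment Well→P3→M1→P2→Ref: bottleneck 5, flow now 10.
Augment Well→P3→M3→M2→Ref: bottleneck 7, flow now 17.
Augment Well→P1→M1→P4→M3→M2→Ref: bottleneck 3, flow now 20. (uses reverse residual edge)
No augmenting path remains; maximum flow = 20.
By max-flow min-cut, the minimum cut capacity equals the max flow.
In the residual graph, reachable from Well: {Well, P4, P3, P1, M1, M3, M2}.
Min-cut edges: M1→P2 (5), M2→Ref (15); capacity 5 + 15 = 20.

20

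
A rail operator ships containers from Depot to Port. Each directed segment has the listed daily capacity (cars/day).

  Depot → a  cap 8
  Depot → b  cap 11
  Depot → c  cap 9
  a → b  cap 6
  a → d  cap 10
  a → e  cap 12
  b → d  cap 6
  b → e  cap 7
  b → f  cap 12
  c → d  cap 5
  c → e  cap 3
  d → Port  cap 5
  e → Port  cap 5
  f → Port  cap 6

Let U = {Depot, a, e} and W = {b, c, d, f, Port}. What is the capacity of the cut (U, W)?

41

Edges leaving {Depot, a, e}: Depot→b (11), Depot→c (9), a→b (6), a→d (10), e→Port (5).
Cut capacity = 11 + 9 + 6 + 10 + 5 = 41.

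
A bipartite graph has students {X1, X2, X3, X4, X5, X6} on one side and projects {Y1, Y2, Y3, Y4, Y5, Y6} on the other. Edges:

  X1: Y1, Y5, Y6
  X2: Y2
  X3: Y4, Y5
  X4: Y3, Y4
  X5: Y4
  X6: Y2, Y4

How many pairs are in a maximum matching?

Unit-capacity flow: source→left, listed edges, right→sink; max matching = max flow.
Augmenting path X1→Y1 (+1); matched 1.
Augmenting path X2→Y2 (+1); matched 2.
Augmenting path X3→Y4 (+1); matched 3.
Augmenting path X4→Y3 (+1); matched 4.
Augmenting path X5→Y4→X3→Y5 (+1); matched 5.
No augmenting path remains; maximum matching = 5.
König certificate: {X1, X3, X4, Y2, Y4} is a vertex cover of size 5 (every listed pair touches it), so no matching can be larger.

5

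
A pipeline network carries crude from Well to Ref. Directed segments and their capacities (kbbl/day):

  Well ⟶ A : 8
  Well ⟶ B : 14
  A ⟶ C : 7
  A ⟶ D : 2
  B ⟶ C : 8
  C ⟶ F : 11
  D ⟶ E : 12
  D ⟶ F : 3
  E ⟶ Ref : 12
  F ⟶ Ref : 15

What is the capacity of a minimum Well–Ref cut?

13

Augment Well→A→C→F→Ref: bottleneck 7, flow now 7.
Augment Well→A→D→E→Ref: bottleneck 1, flow now 8.
Augment Well→B→C→F→Ref: bottleneck 4, flow now 12.
Augment Well→B→C→A→D→E→Ref: bottleneck 1, flow now 13. (uses reverse residual edge)
No augmenting path remains; maximum flow = 13.
By max-flow min-cut, the minimum cut capacity equals the max flow.
In the residual graph, reachable from Well: {Well, A, B, C}.
Min-cut edges: A→D (2), C→F (11); capacity 2 + 11 = 13.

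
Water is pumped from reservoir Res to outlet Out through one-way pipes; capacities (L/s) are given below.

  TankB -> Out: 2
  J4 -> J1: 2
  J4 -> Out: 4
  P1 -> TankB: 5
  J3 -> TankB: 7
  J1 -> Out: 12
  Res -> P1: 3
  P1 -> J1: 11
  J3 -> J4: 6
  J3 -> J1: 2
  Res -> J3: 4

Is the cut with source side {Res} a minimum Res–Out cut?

Yes — it is a minimum cut (capacity 7).

Given cut capacity: 4 + 3 = 7.
Augment Res→J3→TankB→Out: bottleneck 2, flow now 2.
Augment Res→J3→J1→Out: bottleneck 2, flow now 4.
Augment Res→P1→J1→Out: bottleneck 3, flow now 7.
No augmenting path remains; maximum flow = 7.
Cut capacity 7 equals the max flow, so it is a minimum cut.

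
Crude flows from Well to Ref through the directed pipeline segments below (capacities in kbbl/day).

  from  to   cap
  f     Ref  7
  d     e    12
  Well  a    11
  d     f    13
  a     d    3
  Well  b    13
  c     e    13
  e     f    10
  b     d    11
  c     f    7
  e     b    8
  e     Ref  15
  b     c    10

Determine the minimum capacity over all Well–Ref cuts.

Augment Well→a→d→e→Ref: bottleneck 3, flow now 3.
Augment Well→b→c→e→Ref: bottleneck 10, flow now 13.
Augment Well→b→d→e→Ref: bottleneck 2, flow now 15.
Augment Well→b→d→f→Ref: bottleneck 1, flow now 16.
No augmenting path remains; maximum flow = 16.
By max-flow min-cut, the minimum cut capacity equals the max flow.
In the residual graph, reachable from Well: {Well, a}.
Min-cut edges: Well→b (13), a→d (3); capacity 13 + 3 = 16.

16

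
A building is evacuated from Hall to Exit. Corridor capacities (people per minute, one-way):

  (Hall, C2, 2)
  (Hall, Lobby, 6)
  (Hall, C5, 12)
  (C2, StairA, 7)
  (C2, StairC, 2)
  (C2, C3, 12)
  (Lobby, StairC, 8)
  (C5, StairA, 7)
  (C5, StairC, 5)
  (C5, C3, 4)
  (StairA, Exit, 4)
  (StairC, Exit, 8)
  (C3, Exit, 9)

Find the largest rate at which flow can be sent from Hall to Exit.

18

Augment Hall→C2→StairA→Exit: bottleneck 2, flow now 2.
Augment Hall→Lobby→StairC→Exit: bottleneck 6, flow now 8.
Augment Hall→C5→StairA→Exit: bottleneck 2, flow now 10.
Augment Hall→C5→StairC→Exit: bottleneck 2, flow now 12.
Augment Hall→C5→C3→Exit: bottleneck 4, flow now 16.
Augment Hall→C5→StairA→C2→C3→Exit: bottleneck 2, flow now 18. (uses reverse residual edge)
No augmenting path remains; maximum flow = 18.
In the residual graph, reachable from Hall: {Hall, Lobby, C5, StairA, StairC}.
Min-cut edges: Hall→C2 (2), C5→C3 (4), StairA→Exit (4), StairC→Exit (8); capacity 2 + 4 + 4 + 8 = 18.
This cut is saturated, so no flow can exceed 18.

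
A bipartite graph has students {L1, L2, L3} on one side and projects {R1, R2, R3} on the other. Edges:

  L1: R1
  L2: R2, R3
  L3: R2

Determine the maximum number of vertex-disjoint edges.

3

Unit-capacity flow: source→left, listed edges, right→sink; max matching = max flow.
Augmenting path L1→R1 (+1); matched 1.
Augmenting path L2→R2 (+1); matched 2.
Augmenting path L3→R2→L2→R3 (+1); matched 3.
No augmenting path remains; maximum matching = 3.
König certificate: {L1, L2, L3} is a vertex cover of size 3 (every listed pair touches it), so no matching can be larger.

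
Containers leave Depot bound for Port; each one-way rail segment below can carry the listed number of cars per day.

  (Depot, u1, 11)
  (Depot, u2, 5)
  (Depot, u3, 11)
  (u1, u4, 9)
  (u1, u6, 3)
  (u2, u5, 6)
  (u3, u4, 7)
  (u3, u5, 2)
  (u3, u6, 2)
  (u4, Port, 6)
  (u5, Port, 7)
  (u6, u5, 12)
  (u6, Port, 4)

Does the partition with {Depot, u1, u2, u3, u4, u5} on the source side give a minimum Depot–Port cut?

No — its capacity is 18, but the minimum cut has capacity 17.

Given cut capacity: 3 + 2 + 6 + 7 = 18.
Augment Depot→u1→u4→Port: bottleneck 6, flow now 6.
Augment Depot→u1→u6→Port: bottleneck 3, flow now 9.
Augment Depot→u2→u5→Port: bottleneck 5, flow now 14.
Augment Depot→u3→u5→Port: bottleneck 2, flow now 16.
Augment Depot→u3→u6→Port: bottleneck 1, flow now 17.
No augmenting path remains; maximum flow = 17.
In the residual graph, reachable from Depot: {Depot, u1, u2, u3, u4, u5, u6}.
Min-cut edges: u4→Port (6), u5→Port (7), u6→Port (4); capacity 6 + 7 + 4 = 17.
Cut capacity 18 exceeds the max flow 17, so it is not minimum.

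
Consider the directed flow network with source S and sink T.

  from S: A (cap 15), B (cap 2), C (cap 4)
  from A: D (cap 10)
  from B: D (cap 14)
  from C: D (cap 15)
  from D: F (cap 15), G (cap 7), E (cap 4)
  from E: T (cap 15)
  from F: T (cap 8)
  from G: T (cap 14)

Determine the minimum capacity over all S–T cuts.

Augment S→A→D→E→T: bottleneck 4, flow now 4.
Augment S→A→D→F→T: bottleneck 6, flow now 10.
Augment S→B→D→F→T: bottleneck 2, flow now 12.
Augment S→C→D→G→T: bottleneck 4, flow now 16.
No augmenting path remains; maximum flow = 16.
By max-flow min-cut, the minimum cut capacity equals the max flow.
In the residual graph, reachable from S: {S, A}.
Min-cut edges: S→B (2), S→C (4), A→D (10); capacity 2 + 4 + 10 = 16.

16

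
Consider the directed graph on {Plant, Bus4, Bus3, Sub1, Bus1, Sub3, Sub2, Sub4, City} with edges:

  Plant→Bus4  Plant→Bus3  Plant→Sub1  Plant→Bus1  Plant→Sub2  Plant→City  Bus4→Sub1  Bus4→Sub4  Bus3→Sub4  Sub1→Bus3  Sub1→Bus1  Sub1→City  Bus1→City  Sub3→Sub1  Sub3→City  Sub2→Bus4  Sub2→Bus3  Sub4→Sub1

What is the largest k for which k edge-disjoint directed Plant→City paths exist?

3

Assign every edge capacity 1; by Menger, the answer equals the max flow.
Path Plant→City (+1); total 1.
Path Plant→Sub1→City (+1); total 2.
Path Plant→Bus1→City (+1); total 3.
No residual Plant→City path; max flow = 3.
Certifying cut of size 3: {Bus1→City, Plant→City, Sub1→City}.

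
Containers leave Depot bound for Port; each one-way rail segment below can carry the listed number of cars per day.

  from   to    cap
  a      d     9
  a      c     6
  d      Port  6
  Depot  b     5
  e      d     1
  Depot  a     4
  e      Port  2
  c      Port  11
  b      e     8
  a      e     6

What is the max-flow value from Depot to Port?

7

Augment Depot→a→c→Port: bottleneck 4, flow now 4.
Augment Depot→b→e→Port: bottleneck 2, flow now 6.
Augment Depot→b→e→d→Port: bottleneck 1, flow now 7.
No augmenting path remains; maximum flow = 7.
In the residual graph, reachable from Depot: {Depot, b, e}.
Min-cut edges: Depot→a (4), e→d (1), e→Port (2); capacity 4 + 1 + 2 = 7.
This cut is saturated, so no flow can exceed 7.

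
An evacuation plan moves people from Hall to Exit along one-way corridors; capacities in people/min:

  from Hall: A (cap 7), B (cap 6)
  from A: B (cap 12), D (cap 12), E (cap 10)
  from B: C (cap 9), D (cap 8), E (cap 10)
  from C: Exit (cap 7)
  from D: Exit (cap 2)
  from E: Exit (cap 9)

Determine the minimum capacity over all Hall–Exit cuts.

13

Augment Hall→A→D→Exit: bottleneck 2, flow now 2.
Augment Hall→A→E→Exit: bottleneck 5, flow now 7.
Augment Hall→B→C→Exit: bottleneck 6, flow now 13.
No augmenting path remains; maximum flow = 13.
By max-flow min-cut, the minimum cut capacity equals the max flow.
In the residual graph, reachable from Hall: {Hall}.
Min-cut edges: Hall→A (7), Hall→B (6); capacity 7 + 6 = 13.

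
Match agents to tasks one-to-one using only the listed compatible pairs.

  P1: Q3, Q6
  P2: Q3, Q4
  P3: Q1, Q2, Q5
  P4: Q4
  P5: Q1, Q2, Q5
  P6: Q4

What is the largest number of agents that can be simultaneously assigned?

5

Unit-capacity flow: source→left, listed edges, right→sink; max matching = max flow.
Augmenting path P1→Q3 (+1); matched 1.
Augmenting path P2→Q4 (+1); matched 2.
Augmenting path P3→Q1 (+1); matched 3.
Augmenting path P5→Q2 (+1); matched 4.
Augmenting path P4→Q4→P2→Q3→P1→Q6 (+1); matched 5.
No augmenting path remains; maximum matching = 5.
König certificate: {P1, P2, P3, P5, Q4} is a vertex cover of size 5 (every listed pair touches it), so no matching can be larger.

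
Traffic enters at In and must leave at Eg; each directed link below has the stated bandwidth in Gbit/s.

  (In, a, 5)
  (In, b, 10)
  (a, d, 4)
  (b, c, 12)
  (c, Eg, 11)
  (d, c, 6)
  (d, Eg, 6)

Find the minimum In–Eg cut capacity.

14

Augment In→a→d→Eg: bottleneck 4, flow now 4.
Augment In→b→c→Eg: bottleneck 10, flow now 14.
No augmenting path remains; maximum flow = 14.
By max-flow min-cut, the minimum cut capacity equals the max flow.
In the residual graph, reachable from In: {In, a}.
Min-cut edges: In→b (10), a→d (4); capacity 10 + 4 = 14.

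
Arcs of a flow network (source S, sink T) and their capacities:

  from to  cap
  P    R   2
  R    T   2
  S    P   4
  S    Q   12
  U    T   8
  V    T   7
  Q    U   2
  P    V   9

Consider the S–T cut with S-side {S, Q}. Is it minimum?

Yes — it is a minimum cut (capacity 6).

Given cut capacity: 4 + 2 = 6.
Augment S→P→R→T: bottleneck 2, flow now 2.
Augment S→P→V→T: bottleneck 2, flow now 4.
Augment S→Q→U→T: bottleneck 2, flow now 6.
No augmenting path remains; maximum flow = 6.
Cut capacity 6 equals the max flow, so it is a minimum cut.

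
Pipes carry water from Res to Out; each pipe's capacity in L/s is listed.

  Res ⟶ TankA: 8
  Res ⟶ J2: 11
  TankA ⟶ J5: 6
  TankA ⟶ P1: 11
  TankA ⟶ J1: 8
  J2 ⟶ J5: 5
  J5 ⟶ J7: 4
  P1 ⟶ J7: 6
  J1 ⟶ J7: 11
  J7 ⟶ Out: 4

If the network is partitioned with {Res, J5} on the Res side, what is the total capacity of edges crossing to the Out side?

23

Edges leaving {Res, J5}: Res→TankA (8), Res→J2 (11), J5→J7 (4).
Cut capacity = 8 + 11 + 4 = 23.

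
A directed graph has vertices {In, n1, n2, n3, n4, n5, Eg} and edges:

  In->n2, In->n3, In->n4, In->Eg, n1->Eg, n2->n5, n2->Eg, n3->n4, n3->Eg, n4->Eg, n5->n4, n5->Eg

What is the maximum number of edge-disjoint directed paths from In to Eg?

Assign every edge capacity 1; by Menger, the answer equals the max flow.
Path In→Eg (+1); total 1.
Path In→n2→Eg (+1); total 2.
Path In→n3→Eg (+1); total 3.
Path In→n4→Eg (+1); total 4.
No residual In→Eg path; max flow = 4.
Certifying cut of size 4: {In→Eg, In→n2, In→n3, In→n4}.

4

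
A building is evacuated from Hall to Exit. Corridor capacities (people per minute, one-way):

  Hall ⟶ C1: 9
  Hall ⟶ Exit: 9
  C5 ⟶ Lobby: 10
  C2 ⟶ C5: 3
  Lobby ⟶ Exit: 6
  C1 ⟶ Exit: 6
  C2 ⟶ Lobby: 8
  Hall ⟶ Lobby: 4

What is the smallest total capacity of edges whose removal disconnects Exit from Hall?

19

Augment Hall→Exit: bottleneck 9, flow now 9.
Augment Hall→C1→Exit: bottleneck 6, flow now 15.
Augment Hall→Lobby→Exit: bottleneck 4, flow now 19.
No augmenting path remains; maximum flow = 19.
By max-flow min-cut, the minimum cut capacity equals the max flow.
In the residual graph, reachable from Hall: {Hall, C1}.
Min-cut edges: Hall→Lobby (4), Hall→Exit (9), C1→Exit (6); capacity 4 + 9 + 6 = 19.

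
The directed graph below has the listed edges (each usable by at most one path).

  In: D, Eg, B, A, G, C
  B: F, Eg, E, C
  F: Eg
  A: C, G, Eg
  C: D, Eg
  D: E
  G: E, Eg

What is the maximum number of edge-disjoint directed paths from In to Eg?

Assign every edge capacity 1; by Menger, the answer equals the max flow.
Path In→Eg (+1); total 1.
Path In→A→Eg (+1); total 2.
Path In→B→Eg (+1); total 3.
Path In→C→Eg (+1); total 4.
Path In→G→Eg (+1); total 5.
No residual In→Eg path; max flow = 5.
Certifying cut of size 5: {In→A, In→B, In→C, In→Eg, In→G}.

5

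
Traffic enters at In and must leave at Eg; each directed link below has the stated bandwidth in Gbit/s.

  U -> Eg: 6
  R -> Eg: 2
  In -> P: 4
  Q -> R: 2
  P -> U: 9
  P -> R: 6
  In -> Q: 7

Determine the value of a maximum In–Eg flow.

Augment In→P→R→Eg: bottleneck 2, flow now 2.
Augment In→P→U→Eg: bottleneck 2, flow now 4.
Augment In→Q→R→P→U→Eg: bottleneck 2, flow now 6. (uses reverse residual edge)
No augmenting path remains; maximum flow = 6.
In the residual graph, reachable from In: {In, Q}.
Min-cut edges: In→P (4), Q→R (2); capacity 4 + 2 = 6.
This cut is saturated, so no flow can exceed 6.

6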